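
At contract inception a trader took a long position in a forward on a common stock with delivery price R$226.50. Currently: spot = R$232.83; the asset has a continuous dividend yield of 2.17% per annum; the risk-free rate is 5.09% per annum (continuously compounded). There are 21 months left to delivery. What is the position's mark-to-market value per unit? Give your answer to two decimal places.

R$16.96

Current fair forward for the remaining 21 months: F = S·e^((r − q)·T), (r − q) = 0.0509 − 0.0217 = 0.0292
F = 232.83 · e^(0.0292 × 21/12) = 232.83 × 1.052428 = 245.0368
Value of long forward = (F − K)·e^(−rT) = (245.0368 − 226.50) · e^(−0.0509·21/12)
= 18.5368 × 0.914777 = 16.96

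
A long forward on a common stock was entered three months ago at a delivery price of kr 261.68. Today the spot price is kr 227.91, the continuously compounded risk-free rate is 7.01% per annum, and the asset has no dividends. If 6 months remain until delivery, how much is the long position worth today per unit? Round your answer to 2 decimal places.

-kr 24.76

Current fair forward for the remaining 6 months: F = S·e^(r·T), r = 0.0701
F = 227.91 · e^(0.0701 × 6/12) = 227.91 × 1.035671 = 236.0398
Value of long forward = (F − K)·e^(−rT) = (236.0398 − 261.68) · e^(−0.0701·6/12)
= -25.6402 × 0.965557 = -24.76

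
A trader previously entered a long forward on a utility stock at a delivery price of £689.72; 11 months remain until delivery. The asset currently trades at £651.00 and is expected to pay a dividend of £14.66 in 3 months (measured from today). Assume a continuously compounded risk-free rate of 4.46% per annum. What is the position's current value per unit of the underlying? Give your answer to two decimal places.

PV(remaining dividends) I = 14.66·e^(−0.0446·3/12) = 14.4974
Current forward F = (S − I)·e^(rT) = (651.00 − 14.4974)·e^(0.0446·11/12) = 636.5026 × 1.041731 = 663.0645
Value (long) = (F − K)·e^(−rT) = (663.0645 − 689.72) × 0.959941 = -25.5877
Value = -£25.59

-£25.59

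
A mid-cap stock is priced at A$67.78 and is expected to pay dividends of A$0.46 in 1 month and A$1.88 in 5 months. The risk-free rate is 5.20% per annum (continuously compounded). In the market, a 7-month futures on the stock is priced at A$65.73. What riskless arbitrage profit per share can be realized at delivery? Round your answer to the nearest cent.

PV(dividends) I = 0.46·e^(−0.0520·1/12) + 1.88·e^(−0.0520·5/12) = 2.2977
Fair futures F* = (S − I)·e^(rT) = (67.78 − 2.2977)·e^0.030333 = 65.4823 × 1.030798 = 67.4990
Market A$65.73 < fair 67.4990: forward underpriced → reverse cash-and-carry (short the stock, invest proceeds at r, pay the dividends, go long the forward).
Profit at T = |F_mkt − F*| = |65.73 − 67.4990| = A$1.77 per share

A$1.77 per share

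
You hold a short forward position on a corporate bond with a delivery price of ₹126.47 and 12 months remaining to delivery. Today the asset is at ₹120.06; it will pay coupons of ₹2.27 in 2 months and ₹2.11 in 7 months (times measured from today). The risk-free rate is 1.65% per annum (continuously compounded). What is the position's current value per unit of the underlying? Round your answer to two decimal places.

₹8.69

PV(remaining coupons) I = 2.27·e^(−0.0165·2/12) + 2.11·e^(−0.0165·7/12) = 4.3536
Current forward F = (S − I)·e^(rT) = (120.06 − 4.3536)·e^(0.0165·12/12) = 115.7064 × 1.016637 = 117.6314
Value (long) = (F − K)·e^(−rT) = (117.6314 − 126.47) × 0.983635 = -8.6940
Short position value = −(long value) = ₹8.69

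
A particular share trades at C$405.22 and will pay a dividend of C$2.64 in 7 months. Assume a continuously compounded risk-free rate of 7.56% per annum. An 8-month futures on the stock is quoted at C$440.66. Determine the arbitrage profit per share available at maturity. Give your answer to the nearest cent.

PV(dividends) I = 2.64·e^(−0.0756·7/12) = 2.5261
Fair futures F* = (S − I)·e^(rT) = (405.22 − 2.5261)·e^0.050400 = 402.6939 × 1.051692 = 423.5100
Market C$440.66 > fair 423.5100: forward overpriced → cash-and-carry (borrow at r, buy the stock and collect the dividends, short the forward).
Profit at T = |F_mkt − F*| = |440.66 − 423.5100| = C$17.15 per share

C$17.15 per share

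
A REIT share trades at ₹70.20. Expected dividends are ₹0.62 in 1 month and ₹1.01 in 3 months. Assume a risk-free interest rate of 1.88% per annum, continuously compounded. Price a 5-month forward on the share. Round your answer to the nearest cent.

₹69.11

PV(dividends) I = 0.62·e^(−0.0188·1/12) + 1.01·e^(−0.0188·3/12)
I = 0.6190 + 1.0053 = 1.6243
F = (S − I)·e^(rT) = (70.20 − 1.6243) · e^(0.0188·5/12)
= 68.5757 · e^0.007833 = 68.5757 × 1.007864 = ₹69.11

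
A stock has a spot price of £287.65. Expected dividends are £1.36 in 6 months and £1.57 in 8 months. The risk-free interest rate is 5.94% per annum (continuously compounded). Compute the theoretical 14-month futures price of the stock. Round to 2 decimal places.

PV(dividends) I = 1.36·e^(−0.0594·6/12) + 1.57·e^(−0.0594·8/12)
I = 1.3202 + 1.5090 = 2.8292
F = (S − I)·e^(rT) = (287.65 − 2.8292) · e^(0.0594·14/12)
= 284.8208 · e^0.069300 = 284.8208 × 1.071758 = £305.26

£305.26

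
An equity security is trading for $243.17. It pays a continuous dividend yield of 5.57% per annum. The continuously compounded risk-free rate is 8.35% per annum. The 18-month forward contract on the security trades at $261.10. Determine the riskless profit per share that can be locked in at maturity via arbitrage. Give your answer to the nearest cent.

Fair forward: F* = S·e^(carry·T), with carry = (r − q) = 0.0835 − 0.0557 = 0.0278
F* = 243.17 · e^(0.0278 × 18/12) = 243.17 · e^0.041700 = 243.17 × 1.042582 = $253.5247
Market $261.10 > fair $253.5247: forward overpriced → cash-and-carry (buy spot, short the forward).
At maturity, profit = |F_mkt − F*| = |261.10 − 253.5247| = $7.58 per share

$7.58 per share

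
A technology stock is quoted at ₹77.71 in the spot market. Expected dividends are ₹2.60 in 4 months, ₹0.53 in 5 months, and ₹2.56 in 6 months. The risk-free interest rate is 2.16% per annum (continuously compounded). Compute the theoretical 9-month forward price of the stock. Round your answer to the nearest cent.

₹73.25

PV(dividends) I = 2.60·e^(−0.0216·4/12) + 0.53·e^(−0.0216·5/12) + 2.56·e^(−0.0216·6/12)
I = 2.5813 + 0.5253 + 2.5325 = 5.6391
F = (S − I)·e^(rT) = (77.71 − 5.6391) · e^(0.0216·9/12)
= 72.0709 · e^0.016200 = 72.0709 × 1.016332 = ₹73.25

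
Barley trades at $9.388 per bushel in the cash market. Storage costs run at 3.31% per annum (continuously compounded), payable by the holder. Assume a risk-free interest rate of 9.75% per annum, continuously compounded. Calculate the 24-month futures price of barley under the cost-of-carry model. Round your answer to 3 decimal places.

$12.190 per bushel

Net carry = r + u − y = 0.0975 + 0.0331 − 0.0000 = 0.1306
F = S·e^((r+u−y)T) = 9.388 · e^(0.1306 × 24/12) = 9.388 · e^0.261200
= 9.388 × 1.298487 = $12.190 per bushel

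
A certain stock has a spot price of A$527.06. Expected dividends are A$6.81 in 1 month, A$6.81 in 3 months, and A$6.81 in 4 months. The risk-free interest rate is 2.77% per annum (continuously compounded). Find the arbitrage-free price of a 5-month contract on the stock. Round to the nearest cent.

A$512.64

PV(dividends) I = 6.81·e^(−0.0277·1/12) + 6.81·e^(−0.0277·3/12) + 6.81·e^(−0.0277·4/12)
I = 6.7943 + 6.7630 + 6.7474 = 20.3047
F = (S − I)·e^(rT) = (527.06 − 20.3047) · e^(0.0277·5/12)
= 506.7553 · e^0.011542 = 506.7553 × 1.011609 = A$512.64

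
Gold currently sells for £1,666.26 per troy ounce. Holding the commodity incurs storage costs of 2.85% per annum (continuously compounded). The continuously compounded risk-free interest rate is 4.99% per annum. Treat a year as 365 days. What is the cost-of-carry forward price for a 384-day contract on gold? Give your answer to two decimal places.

Net carry = r + u − y = 0.0499 + 0.0285 − 0.0000 = 0.0784
F = S·e^((r+u−y)T) = 1666.26 · e^(0.0784 × 384/365) = 1666.26 · e^0.08248110
= 1666.26 × 1.08597815 = £1,809.52 per troy ounce

£1,809.52 per troy ounce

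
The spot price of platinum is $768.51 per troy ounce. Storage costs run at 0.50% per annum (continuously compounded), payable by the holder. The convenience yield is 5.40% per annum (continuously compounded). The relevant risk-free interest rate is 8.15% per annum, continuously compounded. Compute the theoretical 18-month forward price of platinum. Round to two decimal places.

$806.90 per troy ounce

Net carry = r + u − y = 0.0815 + 0.0050 − 0.0540 = 0.0325
F = S·e^((r+u−y)T) = 768.51 · e^(0.0325 × 18/12) = 768.51 · e^0.048750
= 768.51 × 1.049958 = $806.90 per troy ounce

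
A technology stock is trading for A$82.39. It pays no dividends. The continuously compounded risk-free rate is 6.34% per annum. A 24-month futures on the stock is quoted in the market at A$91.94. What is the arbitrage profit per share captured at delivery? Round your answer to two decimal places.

A$1.59 per share

Fair futures: F* = S·e^(carry·T), with carry = r = 0.0634
F* = 82.39 · e^(0.0634 × 24/12) = 82.39 · e^0.126800 = 82.39 × 1.135190 = A$93.5283
Market A$91.94 < fair A$93.5283: forward underpriced → reverse cash-and-carry (short spot, go long the forward).
At maturity, profit = |F_mkt − F*| = |91.94 − 93.5283| = A$1.59 per share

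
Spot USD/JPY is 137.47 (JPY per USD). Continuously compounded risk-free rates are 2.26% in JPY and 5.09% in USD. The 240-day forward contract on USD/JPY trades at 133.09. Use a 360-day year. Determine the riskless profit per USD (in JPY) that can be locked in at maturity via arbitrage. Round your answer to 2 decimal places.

1.81 per USD (in JPY)

Fair forward: F* = S·e^(carry·T), with carry = (r_JPY − r_USD) = 0.0226 − 0.0509 = -0.0283
F* = 137.47 · e^(-0.0283 × 240/360) = 137.47 · e^-0.018867 = 137.47 × 0.981310 = 134.9007
Market 133.09 < fair 134.9007: forward underpriced → reverse cash-and-carry (short spot, go long the forward).
At maturity, profit = |F_mkt − F*| = |133.09 − 134.9007| = 1.81 per USD (in JPY)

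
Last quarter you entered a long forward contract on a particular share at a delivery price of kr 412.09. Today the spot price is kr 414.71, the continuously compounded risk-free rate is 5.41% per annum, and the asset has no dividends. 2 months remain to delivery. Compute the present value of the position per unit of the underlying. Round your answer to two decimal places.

kr 6.32

Current fair forward for the remaining 2 months: F = S·e^(r·T), r = 0.0541
F = 414.71 · e^(0.0541 × 2/12) = 414.71 × 1.009057 = 418.4660
Value of long forward = (F − K)·e^(−rT) = (418.4660 − 412.09) · e^(−0.0541·2/12)
= 6.3760 × 0.991024 = 6.32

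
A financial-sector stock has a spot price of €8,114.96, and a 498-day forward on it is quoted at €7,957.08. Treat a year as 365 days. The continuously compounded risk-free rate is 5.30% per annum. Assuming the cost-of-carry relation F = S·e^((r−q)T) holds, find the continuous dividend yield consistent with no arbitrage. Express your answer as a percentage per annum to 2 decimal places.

From F = S·e^((r−q)T): (r − q) = ln(F/S)/T
ln(7957.08/8114.96) = ln(0.980545) = -0.019647
(r − q) = -0.019647 / (498/365) = -0.014400
q = r − ln(F/S)/T = 0.0530 + 0.014400 = 0.067400
q = 6.74%

6.74%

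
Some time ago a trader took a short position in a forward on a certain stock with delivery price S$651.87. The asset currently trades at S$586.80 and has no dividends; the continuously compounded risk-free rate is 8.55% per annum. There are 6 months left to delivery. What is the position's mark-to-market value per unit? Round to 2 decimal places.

S$37.79

Current fair forward for the remaining 6 months: F = S·e^(r·T), r = 0.0855
F = 586.80 · e^(0.0855 × 6/12) = 586.80 × 1.043677 = 612.4297
Value of long forward = (F − K)·e^(−rT) = (612.4297 − 651.87) · e^(−0.0855·6/12)
= -39.4403 × 0.958151 = -37.79
Short position value = −(long value) = S$37.79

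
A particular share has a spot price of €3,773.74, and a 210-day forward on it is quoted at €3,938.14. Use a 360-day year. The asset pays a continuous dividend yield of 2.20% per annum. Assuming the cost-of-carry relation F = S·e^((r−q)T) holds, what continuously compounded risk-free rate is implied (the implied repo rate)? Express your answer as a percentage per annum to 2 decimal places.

9.51%

From F = S·e^((r−q)T): (r − q) = ln(F/S)/T
ln(3938.14/3773.74) = ln(1.043564) = 0.042642
(r − q) = 0.042642 / (210/360) = 0.073101
r = ln(F/S)/T + q = 0.073101 + 0.0220 = 0.095101
r = 9.51%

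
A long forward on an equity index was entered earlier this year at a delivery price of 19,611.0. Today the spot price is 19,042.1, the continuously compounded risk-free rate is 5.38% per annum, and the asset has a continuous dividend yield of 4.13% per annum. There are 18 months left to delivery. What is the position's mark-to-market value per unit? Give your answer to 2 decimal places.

-192.33

Current fair forward for the remaining 18 months: F = S·e^((r − q)·T), (r − q) = 0.0538 − 0.0413 = 0.0125
F = 19042.1 · e^(0.0125 × 18/12) = 19042.1 × 1.01892689 = 19402.5077
Value of long forward = (F − K)·e^(−rT) = (19402.5077 − 19611.0) · e^(−0.0538·18/12)
= -208.4923 × 0.92247039 = -192.33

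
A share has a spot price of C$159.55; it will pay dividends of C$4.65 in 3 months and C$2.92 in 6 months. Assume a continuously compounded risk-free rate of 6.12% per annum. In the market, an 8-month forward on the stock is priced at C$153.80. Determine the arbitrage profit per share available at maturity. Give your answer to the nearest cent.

C$4.67 per share

PV(dividends) I = 4.65·e^(−0.0612·3/12) + 2.92·e^(−0.0612·6/12) = 7.4114
Fair forward F* = (S − I)·e^(rT) = (159.55 − 7.4114)·e^0.040800 = 152.1386 × 1.041644 = 158.4743
Market C$153.80 < fair 158.4743: forward underpriced → reverse cash-and-carry (short the stock, invest proceeds at r, pay the dividends, go long the forward).
Profit at T = |F_mkt − F*| = |153.80 − 158.4743| = C$4.67 per share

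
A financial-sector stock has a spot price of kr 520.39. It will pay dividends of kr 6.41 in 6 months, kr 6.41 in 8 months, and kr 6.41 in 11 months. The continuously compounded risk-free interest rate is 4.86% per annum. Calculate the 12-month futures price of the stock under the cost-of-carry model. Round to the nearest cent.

kr 526.79

PV(dividends) I = 6.41·e^(−0.0486·6/12) + 6.41·e^(−0.0486·8/12) + 6.41·e^(−0.0486·11/12)
I = 6.2561 + 6.2056 + 6.1307 = 18.5924
F = (S − I)·e^(rT) = (520.39 − 18.5924) · e^(0.0486·12/12)
= 501.7976 · e^0.048600 = 501.7976 × 1.049800 = kr 526.79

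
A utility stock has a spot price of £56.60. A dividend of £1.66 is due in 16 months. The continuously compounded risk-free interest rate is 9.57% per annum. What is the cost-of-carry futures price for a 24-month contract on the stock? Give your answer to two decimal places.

PV(dividends) I = 1.66·e^(−0.0957·16/12)
I = 1.4611
F = (S − I)·e^(rT) = (56.60 − 1.4611) · e^(0.0957·24/12)
= 55.1389 · e^0.191400 = 55.1389 × 1.210944 = £66.77

£66.77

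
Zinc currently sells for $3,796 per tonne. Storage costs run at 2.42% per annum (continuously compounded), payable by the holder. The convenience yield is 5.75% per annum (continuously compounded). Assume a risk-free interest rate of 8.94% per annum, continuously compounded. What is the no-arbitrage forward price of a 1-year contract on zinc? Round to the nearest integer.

Net carry = r + u − y = 0.0894 + 0.0242 − 0.0575 = 0.0561
F = S·e^((r+u−y)T) = 3796 · e^(0.0561 × 1) = 3796 · e^0.056100
= 3796 × 1.057703 = $4,015 per tonne

$4,015 per tonne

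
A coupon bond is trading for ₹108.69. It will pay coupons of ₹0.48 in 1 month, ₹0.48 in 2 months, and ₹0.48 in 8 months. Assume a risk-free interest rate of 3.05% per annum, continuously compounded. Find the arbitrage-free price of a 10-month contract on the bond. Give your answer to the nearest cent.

PV(coupons) I = 0.48·e^(−0.0305·1/12) + 0.48·e^(−0.0305·2/12) + 0.48·e^(−0.0305·8/12)
I = 0.4788 + 0.4776 + 0.4703 = 1.4267
F = (S − I)·e^(rT) = (108.69 − 1.4267) · e^(0.0305·10/12)
= 107.2633 · e^0.025417 = 107.2633 × 1.025743 = ₹110.02

₹110.02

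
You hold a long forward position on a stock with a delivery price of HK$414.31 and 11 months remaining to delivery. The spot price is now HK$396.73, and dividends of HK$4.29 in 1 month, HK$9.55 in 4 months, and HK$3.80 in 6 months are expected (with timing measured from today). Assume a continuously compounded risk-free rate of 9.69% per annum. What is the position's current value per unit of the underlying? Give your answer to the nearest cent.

HK$0.51

PV(remaining dividends) I = 4.29·e^(−0.0969·1/12) + 9.55·e^(−0.0969·4/12) + 3.80·e^(−0.0969·6/12) = 17.1222
Current forward F = (S − I)·e^(rT) = (396.73 − 17.1222)·e^(0.0969·11/12) = 379.6078 × 1.092889 = 414.8692
Value (long) = (F − K)·e^(−rT) = (414.8692 − 414.31) × 0.915006 = 0.5117
Value = HK$0.51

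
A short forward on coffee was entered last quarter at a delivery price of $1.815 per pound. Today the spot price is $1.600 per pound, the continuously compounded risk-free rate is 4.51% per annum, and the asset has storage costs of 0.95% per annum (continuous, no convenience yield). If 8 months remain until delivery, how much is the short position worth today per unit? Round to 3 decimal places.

$0.151 per pound

Current fair forward for the remaining 8 months: F = S·e^((r + u)·T), (r + u) = 0.0451 + 0.0095 = 0.0546
F = 1.600 · e^(0.0546 × 8/12) = 1.600 × 1.037071 = 1.6593
Value of long forward = (F − K)·e^(−rT) = (1.6593 − 1.815) · e^(−0.0451·8/12)
= -0.1557 × 0.970381 = -0.151
Short position value = −(long value) = $0.151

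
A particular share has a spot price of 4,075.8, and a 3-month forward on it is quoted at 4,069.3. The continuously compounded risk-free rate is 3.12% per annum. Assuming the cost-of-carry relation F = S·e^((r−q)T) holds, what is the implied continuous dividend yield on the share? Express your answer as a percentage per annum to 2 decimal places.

From F = S·e^((r−q)T): (r − q) = ln(F/S)/T
ln(4069.3/4075.8) = ln(0.998405) = -0.001596
(r − q) = -0.001596 / (3/12) = -0.006384
q = r − ln(F/S)/T = 0.0312 + 0.006384 = 0.037584
q = 3.76%

3.76%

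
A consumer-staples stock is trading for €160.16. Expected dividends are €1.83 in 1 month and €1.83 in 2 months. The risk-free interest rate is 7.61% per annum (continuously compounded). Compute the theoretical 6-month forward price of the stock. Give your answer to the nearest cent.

€162.61

PV(dividends) I = 1.83·e^(−0.0761·1/12) + 1.83·e^(−0.0761·2/12)
I = 1.8184 + 1.8069 = 3.6253
F = (S − I)·e^(rT) = (160.16 − 3.6253) · e^(0.0761·6/12)
= 156.5347 · e^0.038050 = 156.5347 × 1.038783 = €162.61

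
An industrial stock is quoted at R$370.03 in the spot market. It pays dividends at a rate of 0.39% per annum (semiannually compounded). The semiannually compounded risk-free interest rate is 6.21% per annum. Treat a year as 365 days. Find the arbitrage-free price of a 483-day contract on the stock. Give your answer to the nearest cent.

F = S · (1+r/2)^(2T) / (1+q/2)^(2T)
= 370.03 × 1.084291 / 1.005169 = 370.03 × 1.078715
F = R$399.16

R$399.16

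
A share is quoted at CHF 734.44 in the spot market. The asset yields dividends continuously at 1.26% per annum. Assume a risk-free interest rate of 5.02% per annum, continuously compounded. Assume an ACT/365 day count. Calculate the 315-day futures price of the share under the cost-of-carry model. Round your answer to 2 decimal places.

F = S·e^((r − q)T) = 734.44 · e^((0.0502 − 0.0126) × 315/365)
= 734.44 · e^0.032449 = 734.44 × 1.032981
F = CHF 758.66

CHF 758.66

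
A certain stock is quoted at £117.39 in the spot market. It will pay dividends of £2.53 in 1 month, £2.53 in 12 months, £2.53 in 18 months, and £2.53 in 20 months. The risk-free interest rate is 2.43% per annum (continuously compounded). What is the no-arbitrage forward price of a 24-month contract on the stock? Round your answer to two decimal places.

PV(dividends) I = 2.53·e^(−0.0243·1/12) + 2.53·e^(−0.0243·12/12) + 2.53·e^(−0.0243·18/12) + 2.53·e^(−0.0243·20/12)
I = 2.5249 + 2.4693 + 2.4394 + 2.4296 = 9.8632
F = (S − I)·e^(rT) = (117.39 − 9.8632) · e^(0.0243·24/12)
= 107.5268 · e^0.048600 = 107.5268 × 1.049800 = £112.88

£112.88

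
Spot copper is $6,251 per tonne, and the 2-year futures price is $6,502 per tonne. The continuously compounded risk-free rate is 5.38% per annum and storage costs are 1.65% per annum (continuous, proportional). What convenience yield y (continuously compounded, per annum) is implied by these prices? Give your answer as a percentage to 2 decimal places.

F = S·e^((r+u−y)T) ⇒ (r+u−y) = ln(F/S)/T
ln(6502/6251) = 0.039368; /T ⇒ 0.019684
y = r + u − ln(F/S)/T = 0.0538 + 0.0165 − 0.019684 = 0.050616
y = 5.06%

5.06%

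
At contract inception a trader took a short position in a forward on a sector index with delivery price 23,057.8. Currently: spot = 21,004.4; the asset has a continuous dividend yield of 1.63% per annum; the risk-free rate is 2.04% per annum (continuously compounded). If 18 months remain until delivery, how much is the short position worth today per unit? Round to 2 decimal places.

1865.85

Current fair forward for the remaining 18 months: F = S·e^((r − q)·T), (r − q) = 0.0204 − 0.0163 = 0.0041
F = 21004.4 · e^(0.0041 × 18/12) = 21004.4 × 1.00616895 = 21133.9751
Value of long forward = (F − K)·e^(−rT) = (21133.9751 − 23057.8) · e^(−0.0204·18/12)
= -1923.8249 × 0.96986344 = -1865.85
Short position value = −(long value) = 1865.85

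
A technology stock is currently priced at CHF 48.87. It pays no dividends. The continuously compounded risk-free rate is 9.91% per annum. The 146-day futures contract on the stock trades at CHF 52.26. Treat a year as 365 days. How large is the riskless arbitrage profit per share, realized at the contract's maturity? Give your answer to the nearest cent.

CHF 1.41 per share

Fair futures: F* = S·e^(carry·T), with carry = r = 0.0991
F* = 48.87 · e^(0.0991 × 146/365) = 48.87 · e^0.039640 = 48.87 × 1.040436 = CHF 50.8461
Market CHF 52.26 > fair CHF 50.8461: forward overpriced → cash-and-carry (buy spot, short the forward).
At maturity, profit = |F_mkt − F*| = |52.26 − 50.8461| = CHF 1.41 per share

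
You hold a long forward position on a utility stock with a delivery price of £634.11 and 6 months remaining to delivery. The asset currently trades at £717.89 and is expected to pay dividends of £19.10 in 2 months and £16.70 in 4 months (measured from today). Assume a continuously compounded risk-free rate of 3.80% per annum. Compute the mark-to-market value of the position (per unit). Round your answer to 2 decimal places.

£60.25

PV(remaining dividends) I = 19.10·e^(−0.0380·2/12) + 16.70·e^(−0.0380·4/12) = 35.4692
Current forward F = (S − I)·e^(rT) = (717.89 − 35.4692)·e^(0.0380·6/12) = 682.4208 × 1.019182 = 695.5110
Value (long) = (F − K)·e^(−rT) = (695.5110 − 634.11) × 0.981179 = 60.2454
Value = £60.25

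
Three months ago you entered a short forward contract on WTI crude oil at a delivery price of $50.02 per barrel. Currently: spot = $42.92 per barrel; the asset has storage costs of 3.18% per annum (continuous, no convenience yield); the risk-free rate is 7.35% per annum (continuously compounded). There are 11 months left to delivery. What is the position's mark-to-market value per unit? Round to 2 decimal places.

Current fair forward for the remaining 11 months: F = S·e^((r + u)·T), (r + u) = 0.0735 + 0.0318 = 0.1053
F = 42.92 · e^(0.1053 × 11/12) = 42.92 × 1.101337 = 47.2694
Value of long forward = (F − K)·e^(−rT) = (47.2694 − 50.02) · e^(−0.0735·11/12)
= -2.7506 × 0.934845 = -2.57
Short position value = −(long value) = $2.57

$2.57 per barrel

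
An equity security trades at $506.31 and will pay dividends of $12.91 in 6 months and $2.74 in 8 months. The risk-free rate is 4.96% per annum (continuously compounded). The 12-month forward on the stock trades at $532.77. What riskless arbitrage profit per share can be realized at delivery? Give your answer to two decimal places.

$16.73 per share

PV(dividends) I = 12.91·e^(−0.0496·6/12) + 2.74·e^(−0.0496·8/12) = 15.2446
Fair forward F* = (S − I)·e^(rT) = (506.31 − 15.2446)·e^0.049600 = 491.0654 × 1.050851 = 516.0366
Market $532.77 > fair 516.0366: forward overpriced → cash-and-carry (borrow at r, buy the stock and collect the dividends, short the forward).
Profit at T = |F_mkt − F*| = |532.77 − 516.0366| = $16.73 per share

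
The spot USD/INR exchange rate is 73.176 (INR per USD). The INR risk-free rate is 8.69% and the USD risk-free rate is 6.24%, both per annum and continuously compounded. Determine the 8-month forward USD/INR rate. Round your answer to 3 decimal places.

F = S·e^((r_INR − r_USD)T) = 73.176 · e^((0.0869 − 0.0624) × 8/12)
= 73.176 · e^0.016333 = 73.176 × 1.016467
F = 74.381 INR per USD

74.381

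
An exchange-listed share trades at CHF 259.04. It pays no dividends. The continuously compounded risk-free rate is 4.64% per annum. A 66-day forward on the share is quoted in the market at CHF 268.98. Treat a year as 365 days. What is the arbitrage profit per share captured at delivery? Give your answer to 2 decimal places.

CHF 7.76 per share

Fair forward: F* = S·e^(carry·T), with carry = r = 0.0464
F* = 259.04 · e^(0.0464 × 66/365) = 259.04 · e^0.008390 = 259.04 × 1.008425 = CHF 261.2224
Market CHF 268.98 > fair CHF 261.2224: forward overpriced → cash-and-carry (buy spot, short the forward).
At maturity, profit = |F_mkt − F*| = |268.98 − 261.2224| = CHF 7.76 per share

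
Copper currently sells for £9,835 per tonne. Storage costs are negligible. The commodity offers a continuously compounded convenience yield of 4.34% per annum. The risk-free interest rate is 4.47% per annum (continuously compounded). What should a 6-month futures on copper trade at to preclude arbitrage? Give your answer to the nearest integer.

£9,841 per tonne

Net carry = r + u − y = 0.0447 + 0.0000 − 0.0434 = 0.0013
F = S·e^((r+u−y)T) = 9835 · e^(0.0013 × 6/12) = 9835 · e^0.000650
= 9835 × 1.000650 = £9,841 per tonne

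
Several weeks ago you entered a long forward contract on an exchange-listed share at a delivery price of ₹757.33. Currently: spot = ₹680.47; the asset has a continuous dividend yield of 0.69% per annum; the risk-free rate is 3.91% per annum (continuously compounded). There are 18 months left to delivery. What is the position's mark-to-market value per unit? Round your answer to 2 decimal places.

-₹40.73

Current fair forward for the remaining 18 months: F = S·e^((r − q)·T), (r − q) = 0.0391 − 0.0069 = 0.0322
F = 680.47 · e^(0.0322 × 18/12) = 680.47 × 1.049485 = 714.1431
Value of long forward = (F − K)·e^(−rT) = (714.1431 − 757.33) · e^(−0.0391·18/12)
= -43.1869 × 0.943037 = -40.73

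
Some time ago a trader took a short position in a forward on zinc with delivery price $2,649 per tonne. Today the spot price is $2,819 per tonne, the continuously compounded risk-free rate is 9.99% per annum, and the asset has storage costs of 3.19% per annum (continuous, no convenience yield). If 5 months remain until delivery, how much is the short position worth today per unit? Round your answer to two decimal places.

Current fair forward for the remaining 5 months: F = S·e^((r + u)·T), (r + u) = 0.0999 + 0.0319 = 0.1318
F = 2819 · e^(0.1318 × 5/12) = 2819 × 1.05645257 = 2978.1398
Value of long forward = (F − K)·e^(−rT) = (2978.1398 − 2649) · e^(−0.0999·5/12)
= 329.1398 × 0.95922942 = 315.72
Short position value = −(long value) = -$315.72

-$315.72 per tonne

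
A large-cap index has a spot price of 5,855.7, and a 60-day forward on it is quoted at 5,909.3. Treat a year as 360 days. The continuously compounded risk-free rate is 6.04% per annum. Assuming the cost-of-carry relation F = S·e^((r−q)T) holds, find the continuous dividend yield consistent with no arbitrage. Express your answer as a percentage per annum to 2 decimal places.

0.57%

From F = S·e^((r−q)T): (r − q) = ln(F/S)/T
ln(5909.3/5855.7) = ln(1.009153) = 0.009111
(r − q) = 0.009111 / (60/360) = 0.054666
q = r − ln(F/S)/T = 0.0604 − 0.054666 = 0.005734
q = 0.57%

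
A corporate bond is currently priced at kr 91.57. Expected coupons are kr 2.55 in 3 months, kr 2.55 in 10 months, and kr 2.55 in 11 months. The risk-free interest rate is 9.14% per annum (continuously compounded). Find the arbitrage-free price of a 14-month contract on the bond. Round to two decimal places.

kr 93.86

PV(coupons) I = 2.55·e^(−0.0914·3/12) + 2.55·e^(−0.0914·10/12) + 2.55·e^(−0.0914·11/12)
I = 2.4924 + 2.3630 + 2.3451 = 7.2005
F = (S − I)·e^(rT) = (91.57 − 7.2005) · e^(0.0914·14/12)
= 84.3695 · e^0.106633 = 84.3695 × 1.112526 = kr 93.86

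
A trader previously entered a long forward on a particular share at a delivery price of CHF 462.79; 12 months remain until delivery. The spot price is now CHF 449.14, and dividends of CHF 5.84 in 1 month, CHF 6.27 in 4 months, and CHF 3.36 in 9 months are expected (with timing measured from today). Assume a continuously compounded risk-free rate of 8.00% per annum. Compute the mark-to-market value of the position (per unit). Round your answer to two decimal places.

CHF 6.86

PV(remaining dividends) I = 5.84·e^(−0.0800·1/12) + 6.27·e^(−0.0800·4/12) + 3.36·e^(−0.0800·9/12) = 15.0705
Current forward F = (S − I)·e^(rT) = (449.14 − 15.0705)·e^(0.0800·12/12) = 434.0695 × 1.083287 = 470.2218
Value (long) = (F − K)·e^(−rT) = (470.2218 − 462.79) × 0.923116 = 6.8604
Value = CHF 6.86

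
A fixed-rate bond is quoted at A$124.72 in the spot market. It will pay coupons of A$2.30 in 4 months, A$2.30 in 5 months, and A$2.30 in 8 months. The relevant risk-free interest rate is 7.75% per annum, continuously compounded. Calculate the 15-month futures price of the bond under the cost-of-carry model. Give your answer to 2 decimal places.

PV(coupons) I = 2.30·e^(−0.0775·4/12) + 2.30·e^(−0.0775·5/12) + 2.30·e^(−0.0775·8/12)
I = 2.2413 + 2.2269 + 2.1842 = 6.6524
F = (S − I)·e^(rT) = (124.72 − 6.6524) · e^(0.0775·15/12)
= 118.0676 · e^0.096875 = 118.0676 × 1.101723 = A$130.08

A$130.08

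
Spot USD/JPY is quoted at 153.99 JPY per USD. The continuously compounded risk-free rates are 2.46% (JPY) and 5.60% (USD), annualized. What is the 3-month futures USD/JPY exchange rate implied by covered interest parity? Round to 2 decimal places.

152.79

F = S·e^((r_JPY − r_USD)T) = 153.99 · e^((0.0246 − 0.0560) × 3/12)
= 153.99 · e^-0.007850 = 153.99 × 0.992181
F = 152.79 JPY per USD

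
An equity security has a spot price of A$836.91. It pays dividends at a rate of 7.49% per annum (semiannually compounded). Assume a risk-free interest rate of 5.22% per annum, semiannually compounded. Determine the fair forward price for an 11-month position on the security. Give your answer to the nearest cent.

F = S · (1+r/2)^(2T) / (1+q/2)^(2T)
= 836.91 × 1.048370 / 1.069727 = 836.91 × 0.980035
F = A$820.20

A$820.20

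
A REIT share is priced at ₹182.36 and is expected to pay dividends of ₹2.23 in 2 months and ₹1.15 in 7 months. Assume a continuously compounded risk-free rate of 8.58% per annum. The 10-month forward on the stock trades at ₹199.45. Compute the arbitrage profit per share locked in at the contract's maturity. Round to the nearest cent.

₹7.11 per share

PV(dividends) I = 2.23·e^(−0.0858·2/12) + 1.15·e^(−0.0858·7/12) = 3.2922
Fair forward F* = (S − I)·e^(rT) = (182.36 − 3.2922)·e^0.071500 = 179.0678 × 1.074118 = 192.3399
Market ₹199.45 > fair 192.3399: forward overpriced → cash-and-carry (borrow at r, buy the stock and collect the dividends, short the forward).
Profit at T = |F_mkt − F*| = |199.45 − 192.3399| = ₹7.11 per share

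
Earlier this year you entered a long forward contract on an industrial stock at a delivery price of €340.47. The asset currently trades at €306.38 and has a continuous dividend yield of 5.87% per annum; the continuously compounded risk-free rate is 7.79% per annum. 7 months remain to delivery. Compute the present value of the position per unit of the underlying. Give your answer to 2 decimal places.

Current fair forward for the remaining 7 months: F = S·e^((r − q)·T), (r − q) = 0.0779 − 0.0587 = 0.0192
F = 306.38 · e^(0.0192 × 7/12) = 306.38 × 1.011263 = 309.8308
Value of long forward = (F − K)·e^(−rT) = (309.8308 − 340.47) · e^(−0.0779·7/12)
= -30.6392 × 0.955575 = -29.28

-€29.28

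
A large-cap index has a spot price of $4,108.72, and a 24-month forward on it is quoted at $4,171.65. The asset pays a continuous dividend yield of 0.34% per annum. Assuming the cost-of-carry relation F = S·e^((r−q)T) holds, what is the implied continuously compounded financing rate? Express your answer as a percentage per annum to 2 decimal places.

1.10%

From F = S·e^((r−q)T): (r − q) = ln(F/S)/T
ln(4171.65/4108.72) = ln(1.015316) = 0.015200
(r − q) = 0.015200 / (24/12) = 0.007600
r = ln(F/S)/T + q = 0.007600 + 0.0034 = 0.011000
r = 1.10%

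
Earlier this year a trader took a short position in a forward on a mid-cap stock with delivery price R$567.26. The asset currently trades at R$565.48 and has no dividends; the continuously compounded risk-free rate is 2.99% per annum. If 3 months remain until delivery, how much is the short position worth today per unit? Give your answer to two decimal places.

Current fair forward for the remaining 3 months: F = S·e^(r·T), r = 0.0299
F = 565.48 · e^(0.0299 × 3/12) = 565.48 × 1.007503 = 569.7228
Value of long forward = (F − K)·e^(−rT) = (569.7228 − 567.26) · e^(−0.0299·3/12)
= 2.4628 × 0.992553 = 2.44
Short position value = −(long value) = -R$2.44

-R$2.44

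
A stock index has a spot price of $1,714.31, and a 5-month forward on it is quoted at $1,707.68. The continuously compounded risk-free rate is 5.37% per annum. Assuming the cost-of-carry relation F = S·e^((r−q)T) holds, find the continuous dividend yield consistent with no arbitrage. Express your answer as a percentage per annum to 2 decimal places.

6.30%

From F = S·e^((r−q)T): (r − q) = ln(F/S)/T
ln(1707.68/1714.31) = ln(0.996133) = -0.003874
(r − q) = -0.003874 / (5/12) = -0.009298
q = r − ln(F/S)/T = 0.0537 + 0.009298 = 0.062998
q = 6.30%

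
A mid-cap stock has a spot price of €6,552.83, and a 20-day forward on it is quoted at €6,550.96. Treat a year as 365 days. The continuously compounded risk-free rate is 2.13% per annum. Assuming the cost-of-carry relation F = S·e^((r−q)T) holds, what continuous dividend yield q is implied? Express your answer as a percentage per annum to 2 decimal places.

From F = S·e^((r−q)T): (r − q) = ln(F/S)/T
ln(6550.96/6552.83) = ln(0.999715) = -0.000285
(r − q) = -0.000285 / (20/365) = -0.005201
q = r − ln(F/S)/T = 0.0213 + 0.005201 = 0.026501
q = 2.65%

2.65%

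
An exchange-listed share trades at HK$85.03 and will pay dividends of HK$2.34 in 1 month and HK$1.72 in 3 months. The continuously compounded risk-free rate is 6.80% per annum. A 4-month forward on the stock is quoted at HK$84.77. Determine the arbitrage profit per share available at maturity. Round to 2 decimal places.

PV(dividends) I = 2.34·e^(−0.0680·1/12) + 1.72·e^(−0.0680·3/12) = 4.0178
Fair forward F* = (S − I)·e^(rT) = (85.03 − 4.0178)·e^0.022667 = 81.0122 × 1.022926 = 82.8695
Market HK$84.77 > fair 82.8695: forward overpriced → cash-and-carry (borrow at r, buy the stock and collect the dividends, short the forward).
Profit at T = |F_mkt − F*| = |84.77 − 82.8695| = HK$1.90 per share

HK$1.90 per share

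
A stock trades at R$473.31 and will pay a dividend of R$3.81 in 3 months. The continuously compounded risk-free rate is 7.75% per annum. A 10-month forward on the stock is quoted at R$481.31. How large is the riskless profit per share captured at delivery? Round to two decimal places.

R$19.59 per share

PV(dividends) I = 3.81·e^(−0.0775·3/12) = 3.7369
Fair forward F* = (S − I)·e^(rT) = (473.31 − 3.7369)·e^0.064583 = 469.5731 × 1.066714 = 500.9002
Market R$481.31 < fair 500.9002: forward underpriced → reverse cash-and-carry (short the stock, invest proceeds at r, pay the dividends, go long the forward).
Profit at T = |F_mkt − F*| = |481.31 − 500.9002| = R$19.59 per share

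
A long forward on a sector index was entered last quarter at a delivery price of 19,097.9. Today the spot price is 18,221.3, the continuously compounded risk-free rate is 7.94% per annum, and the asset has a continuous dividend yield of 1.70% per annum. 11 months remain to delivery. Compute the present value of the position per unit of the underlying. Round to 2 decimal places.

182.28

Current fair forward for the remaining 11 months: F = S·e^((r − q)·T), (r − q) = 0.0794 − 0.0170 = 0.0624
F = 18221.3 · e^(0.0624 × 11/12) = 18221.3 × 1.05886756 = 19293.9435
Value of long forward = (F − K)·e^(−rT) = (19293.9435 − 19097.9) · e^(−0.0794·11/12)
= 196.0435 × 0.92980227 = 182.28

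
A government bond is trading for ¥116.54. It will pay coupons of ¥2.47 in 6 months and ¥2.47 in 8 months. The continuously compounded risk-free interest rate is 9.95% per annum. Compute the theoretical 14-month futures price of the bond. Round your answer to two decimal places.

PV(coupons) I = 2.47·e^(−0.0995·6/12) + 2.47·e^(−0.0995·8/12)
I = 2.3501 + 2.3115 = 4.6616
F = (S − I)·e^(rT) = (116.54 − 4.6616) · e^(0.0995·14/12)
= 111.8784 · e^0.116083 = 111.8784 × 1.123089 = ¥125.65

¥125.65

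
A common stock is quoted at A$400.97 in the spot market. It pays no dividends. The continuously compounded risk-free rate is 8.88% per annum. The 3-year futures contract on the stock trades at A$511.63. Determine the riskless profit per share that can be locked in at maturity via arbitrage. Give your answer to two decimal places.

A$11.74 per share

Fair futures: F* = S·e^(carry·T), with carry = r = 0.0888
F* = 400.97 · e^(0.0888 × 3) = 400.97 · e^0.266400 = 400.97 × 1.305257 = A$523.3689
Market A$511.63 < fair A$523.3689: forward underpriced → reverse cash-and-carry (short spot, go long the forward).
At maturity, profit = |F_mkt − F*| = |511.63 − 523.3689| = A$11.74 per share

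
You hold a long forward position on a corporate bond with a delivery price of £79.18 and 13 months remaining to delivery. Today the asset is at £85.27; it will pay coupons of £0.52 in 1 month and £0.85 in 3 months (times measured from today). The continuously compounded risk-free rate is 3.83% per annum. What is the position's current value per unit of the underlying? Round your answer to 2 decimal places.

PV(remaining coupons) I = 0.52·e^(−0.0383·1/12) + 0.85·e^(−0.0383·3/12) = 1.3602
Current forward F = (S − I)·e^(rT) = (85.27 − 1.3602)·e^(0.0383·13/12) = 83.9098 × 1.042364 = 87.4646
Value (long) = (F − K)·e^(−rT) = (87.4646 − 79.18) × 0.959357 = 7.9479
Value = £7.95

£7.95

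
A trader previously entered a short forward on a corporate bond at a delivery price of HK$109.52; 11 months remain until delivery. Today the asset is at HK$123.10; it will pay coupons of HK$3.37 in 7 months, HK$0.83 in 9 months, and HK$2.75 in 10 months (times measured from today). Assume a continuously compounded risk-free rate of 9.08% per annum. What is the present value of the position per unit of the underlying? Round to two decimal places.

-HK$15.81

PV(remaining coupons) I = 3.37·e^(−0.0908·7/12) + 0.83·e^(−0.0908·9/12) + 2.75·e^(−0.0908·10/12) = 6.5211
Current forward F = (S − I)·e^(rT) = (123.10 − 6.5211)·e^(0.0908·11/12) = 116.5789 × 1.086795 = 126.6974
Value (long) = (F − K)·e^(−rT) = (126.6974 − 109.52) × 0.920136 = 15.8055
Short position value = −(long value) = -HK$15.81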